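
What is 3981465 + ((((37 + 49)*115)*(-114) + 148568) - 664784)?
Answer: 2337789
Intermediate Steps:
3981465 + ((((37 + 49)*115)*(-114) + 148568) - 664784) = 3981465 + (((86*115)*(-114) + 148568) - 664784) = 3981465 + ((9890*(-114) + 148568) - 664784) = 3981465 + ((-1127460 + 148568) - 664784) = 3981465 + (-978892 - 664784) = 3981465 - 1643676 = 2337789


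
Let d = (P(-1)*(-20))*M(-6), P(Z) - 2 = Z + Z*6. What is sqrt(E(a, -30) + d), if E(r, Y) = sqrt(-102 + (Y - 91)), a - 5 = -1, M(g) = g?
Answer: sqrt(-600 + I*sqrt(223)) ≈ 0.3048 + 24.497*I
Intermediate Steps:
a = 4 (a = 5 - 1 = 4)
P(Z) = 2 + 7*Z (P(Z) = 2 + (Z + Z*6) = 2 + (Z + 6*Z) = 2 + 7*Z)
E(r, Y) = sqrt(-193 + Y) (E(r, Y) = sqrt(-102 + (-91 + Y)) = sqrt(-193 + Y))
d = -600 (d = ((2 + 7*(-1))*(-20))*(-6) = ((2 - 7)*(-20))*(-6) = -5*(-20)*(-6) = 100*(-6) = -600)
sqrt(E(a, -30) + d) = sqrt(sqrt(-193 - 30) - 600) = sqrt(sqrt(-223) - 600) = sqrt(I*sqrt(223) - 600) = sqrt(-600 + I*sqrt(223))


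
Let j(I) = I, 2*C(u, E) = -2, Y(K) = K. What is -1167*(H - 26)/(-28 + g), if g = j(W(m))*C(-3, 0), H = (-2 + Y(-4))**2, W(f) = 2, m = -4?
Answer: 389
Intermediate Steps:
C(u, E) = -1 (C(u, E) = (1/2)*(-2) = -1)
H = 36 (H = (-2 - 4)**2 = (-6)**2 = 36)
g = -2 (g = 2*(-1) = -2)
-1167*(H - 26)/(-28 + g) = -1167*(36 - 26)/(-28 - 2) = -11670/(-30) = -11670*(-1)/30 = -1167*(-1/3) = 389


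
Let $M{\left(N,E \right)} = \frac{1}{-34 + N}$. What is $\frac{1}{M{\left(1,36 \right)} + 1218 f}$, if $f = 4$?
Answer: $\frac{33}{160775} \approx 0.00020526$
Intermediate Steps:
$\frac{1}{M{\left(1,36 \right)} + 1218 f} = \frac{1}{\frac{1}{-34 + 1} + 1218 \cdot 4} = \frac{1}{\frac{1}{-33} + 4872} = \frac{1}{- \frac{1}{33} + 4872} = \frac{1}{\frac{160775}{33}} = \frac{33}{160775}$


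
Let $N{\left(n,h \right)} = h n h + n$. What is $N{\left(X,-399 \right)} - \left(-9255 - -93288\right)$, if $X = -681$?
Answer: $-108500595$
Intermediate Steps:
$N{\left(n,h \right)} = n + n h^{2}$ ($N{\left(n,h \right)} = n h^{2} + n = n + n h^{2}$)
$N{\left(X,-399 \right)} - \left(-9255 - -93288\right) = - 681 \left(1 + \left(-399\right)^{2}\right) - \left(-9255 - -93288\right) = - 681 \left(1 + 159201\right) - \left(-9255 + 93288\right) = \left(-681\right) 159202 - 84033 = -108416562 - 84033 = -108500595$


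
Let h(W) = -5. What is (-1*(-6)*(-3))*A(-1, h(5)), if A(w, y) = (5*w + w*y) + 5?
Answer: -90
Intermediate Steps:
A(w, y) = 5 + 5*w + w*y
(-1*(-6)*(-3))*A(-1, h(5)) = (-1*(-6)*(-3))*(5 + 5*(-1) - 1*(-5)) = (6*(-3))*(5 - 5 + 5) = -18*5 = -90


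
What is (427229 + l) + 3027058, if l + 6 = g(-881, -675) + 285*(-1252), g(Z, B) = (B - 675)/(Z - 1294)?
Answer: 89826387/29 ≈ 3.0975e+6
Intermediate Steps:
g(Z, B) = (-675 + B)/(-1294 + Z)
l = -10347936/29 (l = -6 + ((-675 - 675)/(-1294 - 881) + 285*(-1252)) = -6 + (-1350/(-2175) - 356820) = -6 + (-1/2175*(-1350) - 356820) = -6 + (18/29 - 356820) = -6 - 10347762/29 = -10347936/29 ≈ -3.5683e+5)
(427229 + l) + 3027058 = (427229 - 10347936/29) + 3027058 = 2041705/29 + 3027058 = 89826387/29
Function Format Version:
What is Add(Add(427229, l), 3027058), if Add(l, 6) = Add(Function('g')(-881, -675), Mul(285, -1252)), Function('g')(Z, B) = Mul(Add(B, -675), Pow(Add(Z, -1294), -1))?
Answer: Rational(89826387, 29) ≈ 3.0975e+6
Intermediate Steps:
Function('g')(Z, B) = Mul(Pow(Add(-1294, Z), -1), Add(-675, B)) (Function('g')(Z, B) = Mul(Add(-675, B), Pow(Add(-1294, Z), -1)) = Mul(Pow(Add(-1294, Z), -1), Add(-675, B)))
l = Rational(-10347936, 29) (l = Add(-6, Add(Mul(Pow(Add(-1294, -881), -1), Add(-675, -675)), Mul(285, -1252))) = Add(-6, Add(Mul(Pow(-2175, -1), -1350), -356820)) = Add(-6, Add(Mul(Rational(-1, 2175), -1350), -356820)) = Add(-6, Add(Rational(18, 29), -356820)) = Add(-6, Rational(-10347762, 29)) = Rational(-10347936, 29) ≈ -3.5683e+5)
Add(Add(427229, l), 3027058) = Add(Add(427229, Rational(-10347936, 29)), 3027058) = Add(Rational(2041705, 29), 3027058) = Rational(89826387, 29)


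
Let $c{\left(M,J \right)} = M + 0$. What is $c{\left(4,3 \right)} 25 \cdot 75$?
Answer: $7500$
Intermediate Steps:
$c{\left(M,J \right)} = M$
$c{\left(4,3 \right)} 25 \cdot 75 = 4 \cdot 25 \cdot 75 = 100 \cdot 75 = 7500$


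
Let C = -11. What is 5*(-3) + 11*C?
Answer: -136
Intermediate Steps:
5*(-3) + 11*C = 5*(-3) + 11*(-11) = -15 - 121 = -136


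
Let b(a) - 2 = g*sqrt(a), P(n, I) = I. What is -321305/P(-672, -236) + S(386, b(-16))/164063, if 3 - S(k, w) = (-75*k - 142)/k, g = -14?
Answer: 10173856176995/7472741524 ≈ 1361.5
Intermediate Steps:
b(a) = 2 - 14*sqrt(a)
S(k, w) = 3 - (-142 - 75*k)/k (S(k, w) = 3 - (-75*k - 142)/k = 3 - (-142 - 75*k)/k)
-321305/P(-672, -236) + S(386, b(-16))/164063 = -321305/(-236) + (78 + 142/386)/164063 = -321305*(-1/236) + (78 + 142*(1/386))*(1/164063) = 321305/236 + (78 + 71/193)*(1/164063) = 321305/236 + (15125/193)*(1/164063) = 321305/236 + 15125/31664159 = 10173856176995/7472741524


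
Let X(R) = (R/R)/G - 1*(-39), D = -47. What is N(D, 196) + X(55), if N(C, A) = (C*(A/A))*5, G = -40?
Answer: -7841/40 ≈ -196.02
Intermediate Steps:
N(C, A) = 5*C (N(C, A) = (C*1)*5 = C*5 = 5*C)
X(R) = 1559/40 (X(R) = (R/R)/(-40) - 1*(-39) = 1*(-1/40) + 39 = -1/40 + 39 = 1559/40)
N(D, 196) + X(55) = 5*(-47) + 1559/40 = -235 + 1559/40 = -7841/40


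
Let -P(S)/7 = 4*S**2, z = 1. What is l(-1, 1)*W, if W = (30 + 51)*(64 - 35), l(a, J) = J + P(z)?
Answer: -63423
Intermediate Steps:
P(S) = -28*S**2
l(a, J) = -28 + J (l(a, J) = J - 28*1**2 = J - 28*1 = J - 28 = -28 + J)
W = 2349 (W = 81*29 = 2349)
l(-1, 1)*W = (-28 + 1)*2349 = -27*2349 = -63423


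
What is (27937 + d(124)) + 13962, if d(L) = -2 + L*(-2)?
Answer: 41649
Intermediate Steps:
d(L) = -2 - 2*L
(27937 + d(124)) + 13962 = (27937 + (-2 - 2*124)) + 13962 = (27937 + (-2 - 248)) + 13962 = (27937 - 250) + 13962 = 27687 + 13962 = 41649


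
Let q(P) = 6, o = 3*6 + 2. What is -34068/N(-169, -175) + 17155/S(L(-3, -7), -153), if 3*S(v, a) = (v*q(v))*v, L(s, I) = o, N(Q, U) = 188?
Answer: -1201463/7520 ≈ -159.77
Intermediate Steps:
o = 20 (o = 18 + 2 = 20)
L(s, I) = 20
S(v, a) = 2*v² (S(v, a) = ((v*6)*v)/3 = ((6*v)*v)/3 = (6*v²)/3 = 2*v²)
-34068/N(-169, -175) + 17155/S(L(-3, -7), -153) = -34068/188 + 17155/((2*20²)) = -34068*1/188 + 17155/((2*400)) = -8517/47 + 17155/800 = -8517/47 + 17155*(1/800) = -8517/47 + 3431/160 = -1201463/7520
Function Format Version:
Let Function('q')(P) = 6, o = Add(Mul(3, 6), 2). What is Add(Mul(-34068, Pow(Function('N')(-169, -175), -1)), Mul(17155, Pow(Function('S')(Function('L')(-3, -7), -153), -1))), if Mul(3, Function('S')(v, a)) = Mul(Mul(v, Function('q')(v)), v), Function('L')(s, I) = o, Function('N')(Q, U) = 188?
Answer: Rational(-1201463, 7520) ≈ -159.77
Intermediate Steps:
o = 20 (o = Add(18, 2) = 20)
Function('L')(s, I) = 20
Function('S')(v, a) = Mul(2, Pow(v, 2)) (Function('S')(v, a) = Mul(Rational(1, 3), Mul(Mul(v, 6), v)) = Mul(Rational(1, 3), Mul(Mul(6, v), v)) = Mul(Rational(1, 3), Mul(6, Pow(v, 2))) = Mul(2, Pow(v, 2)))
Add(Mul(-34068, Pow(Function('N')(-169, -175), -1)), Mul(17155, Pow(Function('S')(Function('L')(-3, -7), -153), -1))) = Add(Mul(-34068, Pow(188, -1)), Mul(17155, Pow(Mul(2, Pow(20, 2)), -1))) = Add(Mul(-34068, Rational(1, 188)), Mul(17155, Pow(Mul(2, 400), -1))) = Add(Rational(-8517, 47), Mul(17155, Pow(800, -1))) = Add(Rational(-8517, 47), Mul(17155, Rational(1, 800))) = Add(Rational(-8517, 47), Rational(3431, 160)) = Rational(-1201463, 7520)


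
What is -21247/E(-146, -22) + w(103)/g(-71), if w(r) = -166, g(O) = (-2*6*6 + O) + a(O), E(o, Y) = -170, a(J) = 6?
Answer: 2939059/23290 ≈ 126.19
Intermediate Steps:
g(O) = -66 + O (g(O) = (-2*6*6 + O) + 6 = (-12*6 + O) + 6 = (-72 + O) + 6 = -66 + O)
-21247/E(-146, -22) + w(103)/g(-71) = -21247/(-170) - 166/(-66 - 71) = -21247*(-1/170) - 166/(-137) = 21247/170 - 166*(-1/137) = 21247/170 + 166/137 = 2939059/23290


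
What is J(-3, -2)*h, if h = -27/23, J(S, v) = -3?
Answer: 81/23 ≈ 3.5217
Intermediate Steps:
h = -27/23 (h = -27*1/23 = -27/23 ≈ -1.1739)
J(-3, -2)*h = -3*(-27/23) = 81/23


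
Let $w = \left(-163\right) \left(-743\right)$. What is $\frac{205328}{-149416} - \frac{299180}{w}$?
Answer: $- \frac{8696168454}{2261952793} \approx -3.8445$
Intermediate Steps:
$w = 121109$
$\frac{205328}{-149416} - \frac{299180}{w} = \frac{205328}{-149416} - \frac{299180}{121109} = 205328 \left(- \frac{1}{149416}\right) - \frac{299180}{121109} = - \frac{25666}{18677} - \frac{299180}{121109} = - \frac{8696168454}{2261952793}$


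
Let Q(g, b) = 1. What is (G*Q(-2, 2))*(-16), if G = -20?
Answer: 320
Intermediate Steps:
(G*Q(-2, 2))*(-16) = -20*1*(-16) = -20*(-16) = 320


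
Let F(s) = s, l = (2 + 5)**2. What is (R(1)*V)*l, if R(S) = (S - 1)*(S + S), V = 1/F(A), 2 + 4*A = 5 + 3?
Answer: 0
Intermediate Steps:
A = 3/2 (A = -1/2 + (5 + 3)/4 = -1/2 + (1/4)*8 = -1/2 + 2 = 3/2 ≈ 1.5000)
l = 49 (l = 7**2 = 49)
V = 2/3 (V = 1/(3/2) = 2/3 ≈ 0.66667)
R(S) = 2*S*(-1 + S) (R(S) = (-1 + S)*(2*S) = 2*S*(-1 + S))
(R(1)*V)*l = ((2*1*(-1 + 1))*(2/3))*49 = ((2*1*0)*(2/3))*49 = (0*(2/3))*49 = 0*49 = 0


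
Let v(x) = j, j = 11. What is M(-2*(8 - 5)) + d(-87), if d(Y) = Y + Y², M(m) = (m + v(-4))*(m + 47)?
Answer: 7687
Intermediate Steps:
v(x) = 11
M(m) = (11 + m)*(47 + m) (M(m) = (m + 11)*(m + 47) = (11 + m)*(47 + m))
M(-2*(8 - 5)) + d(-87) = (517 + (-2*(8 - 5))² + 58*(-2*(8 - 5))) - 87*(1 - 87) = (517 + (-2*3)² + 58*(-2*3)) - 87*(-86) = (517 + (-6)² + 58*(-6)) + 7482 = (517 + 36 - 348) + 7482 = 205 + 7482 = 7687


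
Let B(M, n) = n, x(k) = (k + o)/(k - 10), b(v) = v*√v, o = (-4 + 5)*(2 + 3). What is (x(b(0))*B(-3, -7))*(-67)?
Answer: -469/2 ≈ -234.50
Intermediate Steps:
o = 5 (o = 1*5 = 5)
b(v) = v^(3/2)
x(k) = (5 + k)/(-10 + k) (x(k) = (k + 5)/(k - 10) = (5 + k)/(-10 + k))
(x(b(0))*B(-3, -7))*(-67) = (((5 + 0^(3/2))/(-10 + 0^(3/2)))*(-7))*(-67) = (((5 + 0)/(-10 + 0))*(-7))*(-67) = ((5/(-10))*(-7))*(-67) = (-⅒*5*(-7))*(-67) = -½*(-7)*(-67) = (7/2)*(-67) = -469/2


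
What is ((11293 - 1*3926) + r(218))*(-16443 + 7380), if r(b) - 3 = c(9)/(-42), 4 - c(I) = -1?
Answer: -935105235/14 ≈ -6.6793e+7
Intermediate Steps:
c(I) = 5 (c(I) = 4 - 1*(-1) = 4 + 1 = 5)
r(b) = 121/42 (r(b) = 3 + 5/(-42) = 3 + 5*(-1/42) = 3 - 5/42 = 121/42)
((11293 - 1*3926) + r(218))*(-16443 + 7380) = ((11293 - 1*3926) + 121/42)*(-16443 + 7380) = ((11293 - 3926) + 121/42)*(-9063) = (7367 + 121/42)*(-9063) = (309535/42)*(-9063) = -935105235/14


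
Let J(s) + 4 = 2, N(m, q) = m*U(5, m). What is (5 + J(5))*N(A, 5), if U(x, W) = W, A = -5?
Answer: 75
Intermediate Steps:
N(m, q) = m**2 (N(m, q) = m*m = m**2)
J(s) = -2 (J(s) = -4 + 2 = -2)
(5 + J(5))*N(A, 5) = (5 - 2)*(-5)**2 = 3*25 = 75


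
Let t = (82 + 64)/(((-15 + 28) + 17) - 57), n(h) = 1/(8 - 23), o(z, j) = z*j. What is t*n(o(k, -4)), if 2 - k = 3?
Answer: 146/405 ≈ 0.36049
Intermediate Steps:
k = -1 (k = 2 - 1*3 = 2 - 3 = -1)
o(z, j) = j*z
n(h) = -1/15 (n(h) = 1/(-15) = -1/15)
t = -146/27 (t = 146/((13 + 17) - 57) = 146/(30 - 57) = 146/(-27) = 146*(-1/27) = -146/27 ≈ -5.4074)
t*n(o(k, -4)) = -146/27*(-1/15) = 146/405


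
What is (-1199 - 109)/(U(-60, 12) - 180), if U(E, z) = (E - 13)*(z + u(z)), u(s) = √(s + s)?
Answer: 57552/41135 - 7957*√6/41135 ≈ 0.92528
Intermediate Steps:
u(s) = √2*√s (u(s) = √(2*s) = √2*√s)
U(E, z) = (-13 + E)*(z + √2*√z) (U(E, z) = (E - 13)*(z + √2*√z) = (-13 + E)*(z + √2*√z))
(-1199 - 109)/(U(-60, 12) - 180) = (-1199 - 109)/((-13*12 - 60*12 - 13*√2*√12 - 60*√2*√12) - 180) = -1308/((-156 - 720 - 13*√2*2*√3 - 60*√2*2*√3) - 180) = -1308/((-156 - 720 - 26*√6 - 120*√6) - 180) = -1308/((-876 - 146*√6) - 180) = -1308/(-1056 - 146*√6)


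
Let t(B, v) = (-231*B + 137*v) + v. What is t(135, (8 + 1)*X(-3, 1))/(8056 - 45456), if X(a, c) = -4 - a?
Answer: 32427/37400 ≈ 0.86703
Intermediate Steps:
t(B, v) = -231*B + 138*v
t(135, (8 + 1)*X(-3, 1))/(8056 - 45456) = (-231*135 + 138*((8 + 1)*(-4 - 1*(-3))))/(8056 - 45456) = (-31185 + 138*(9*(-4 + 3)))/(-37400) = (-31185 + 138*(9*(-1)))*(-1/37400) = (-31185 + 138*(-9))*(-1/37400) = (-31185 - 1242)*(-1/37400) = -32427*(-1/37400) = 32427/37400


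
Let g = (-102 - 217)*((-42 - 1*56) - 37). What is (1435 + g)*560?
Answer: 24920000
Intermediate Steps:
g = 43065 (g = -319*((-42 - 56) - 37) = -319*(-98 - 37) = -319*(-135) = 43065)
(1435 + g)*560 = (1435 + 43065)*560 = 44500*560 = 24920000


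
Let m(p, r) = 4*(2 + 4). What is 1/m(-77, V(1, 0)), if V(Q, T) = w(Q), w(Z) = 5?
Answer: 1/24 ≈ 0.041667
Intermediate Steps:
V(Q, T) = 5
m(p, r) = 24 (m(p, r) = 4*6 = 24)
1/m(-77, V(1, 0)) = 1/24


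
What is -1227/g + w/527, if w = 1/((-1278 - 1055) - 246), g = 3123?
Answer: -555886438/1414857453 ≈ -0.39289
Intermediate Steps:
w = -1/2579 (w = 1/(-2333 - 246) = 1/(-2579) = -1/2579 ≈ -0.00038775)
-1227/g + w/527 = -1227/3123 - 1/2579/527 = -1227*1/3123 - 1/2579*1/527 = -409/1041 - 1/1359133 = -555886438/1414857453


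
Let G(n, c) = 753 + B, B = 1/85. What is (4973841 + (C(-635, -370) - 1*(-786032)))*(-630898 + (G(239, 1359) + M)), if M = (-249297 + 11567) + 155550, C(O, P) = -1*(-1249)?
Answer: -348822248674128/85 ≈ -4.1038e+12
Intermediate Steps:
B = 1/85 ≈ 0.011765
C(O, P) = 1249
M = -82180 (M = -237730 + 155550 = -82180)
G(n, c) = 64006/85 (G(n, c) = 753 + 1/85 = 64006/85)
(4973841 + (C(-635, -370) - 1*(-786032)))*(-630898 + (G(239, 1359) + M)) = (4973841 + (1249 - 1*(-786032)))*(-630898 + (64006/85 - 82180)) = (4973841 + (1249 + 786032))*(-630898 - 6921294/85) = (4973841 + 787281)*(-60547624/85) = 5761122*(-60547624/85) = -348822248674128/85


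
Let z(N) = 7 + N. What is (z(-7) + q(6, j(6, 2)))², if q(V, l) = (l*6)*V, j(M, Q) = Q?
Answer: 5184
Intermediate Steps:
q(V, l) = 6*V*l (q(V, l) = (6*l)*V = 6*V*l)
(z(-7) + q(6, j(6, 2)))² = ((7 - 7) + 6*6*2)² = (0 + 72)² = 72² = 5184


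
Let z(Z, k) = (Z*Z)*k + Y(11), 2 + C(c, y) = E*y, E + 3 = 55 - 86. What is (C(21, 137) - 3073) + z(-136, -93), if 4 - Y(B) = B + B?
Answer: -1727879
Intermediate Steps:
Y(B) = 4 - 2*B (Y(B) = 4 - (B + B) = 4 - 2*B)
E = -34 (E = -3 + (55 - 86) = -3 - 31 = -34)
C(c, y) = -2 - 34*y
z(Z, k) = -18 + k*Z² (z(Z, k) = (Z*Z)*k + (4 - 2*11) = Z²*k + (4 - 22) = k*Z² - 18 = -18 + k*Z²)
(C(21, 137) - 3073) + z(-136, -93) = ((-2 - 34*137) - 3073) + (-18 - 93*(-136)²) = ((-2 - 4658) - 3073) + (-18 - 93*18496) = (-4660 - 3073) + (-18 - 1720128) = -7733 - 1720146 = -1727879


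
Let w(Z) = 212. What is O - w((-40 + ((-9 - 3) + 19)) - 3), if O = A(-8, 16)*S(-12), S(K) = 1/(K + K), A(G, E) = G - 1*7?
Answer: -1691/8 ≈ -211.38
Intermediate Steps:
A(G, E) = -7 + G (A(G, E) = G - 7 = -7 + G)
S(K) = 1/(2*K)
O = 5/8 (O = (-7 - 8)*((1/2)/(-12)) = -15*(-1)/(2*12) = -15*(-1/24) = 5/8 ≈ 0.62500)
O - w((-40 + ((-9 - 3) + 19)) - 3) = 5/8 - 1*212 = 5/8 - 212 = -1691/8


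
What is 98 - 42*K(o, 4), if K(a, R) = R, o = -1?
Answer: -70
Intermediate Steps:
98 - 42*K(o, 4) = 98 - 42*4 = 98 - 168 = -70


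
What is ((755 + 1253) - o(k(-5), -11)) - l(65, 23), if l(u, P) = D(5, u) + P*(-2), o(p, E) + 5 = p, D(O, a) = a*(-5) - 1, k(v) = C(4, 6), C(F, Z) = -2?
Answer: 2387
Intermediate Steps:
k(v) = -2
D(O, a) = -1 - 5*a (D(O, a) = -5*a - 1 = -1 - 5*a)
o(p, E) = -5 + p
l(u, P) = -1 - 5*u - 2*P (l(u, P) = (-1 - 5*u) + P*(-2) = (-1 - 5*u) - 2*P = -1 - 5*u - 2*P)
((755 + 1253) - o(k(-5), -11)) - l(65, 23) = ((755 + 1253) - (-5 - 2)) - (-1 - 5*65 - 2*23) = (2008 - 1*(-7)) - (-1 - 325 - 46) = (2008 + 7) - 1*(-372) = 2015 + 372 = 2387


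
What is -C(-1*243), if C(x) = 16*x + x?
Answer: 4131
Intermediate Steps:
C(x) = 17*x
-C(-1*243) = -17*(-1*243) = -17*(-243) = -1*(-4131) = 4131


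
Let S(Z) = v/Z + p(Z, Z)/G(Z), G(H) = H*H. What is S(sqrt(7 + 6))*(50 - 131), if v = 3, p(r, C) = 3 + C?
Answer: -243/13 - 324*sqrt(13)/13 ≈ -108.55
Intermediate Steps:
G(H) = H**2
S(Z) = 3/Z + (3 + Z)/Z**2 (S(Z) = 3/Z + (3 + Z)/(Z**2) = 3/Z + (3 + Z)/Z**2)
S(sqrt(7 + 6))*(50 - 131) = ((3 + 4*sqrt(7 + 6))/(sqrt(7 + 6))**2)*(50 - 131) = ((3 + 4*sqrt(13))/(sqrt(13))**2)*(-81) = ((3 + 4*sqrt(13))/13)*(-81) = (3/13 + 4*sqrt(13)/13)*(-81) = -243/13 - 324*sqrt(13)/13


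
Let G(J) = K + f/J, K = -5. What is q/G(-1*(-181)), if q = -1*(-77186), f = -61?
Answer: -6985333/483 ≈ -14462.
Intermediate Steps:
G(J) = -5 - 61/J
q = 77186
q/G(-1*(-181)) = 77186/(-5 - 61/((-1*(-181)))) = 77186/(-5 - 61/181) = 77186/(-966/181) = 77186*(-181/966) = -6985333/483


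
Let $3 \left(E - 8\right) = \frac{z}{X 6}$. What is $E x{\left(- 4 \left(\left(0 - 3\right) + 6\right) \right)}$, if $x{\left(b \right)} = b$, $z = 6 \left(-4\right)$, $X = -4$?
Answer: $-100$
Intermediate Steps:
$z = -24$
$E = \frac{25}{3}$ ($E = 8 + \frac{\left(-24\right) \frac{1}{\left(-4\right) 6}}{3} = 8 + \frac{\left(-24\right) \frac{1}{-24}}{3} = 8 + \frac{\left(-24\right) \left(- \frac{1}{24}\right)}{3} = 8 + \frac{1}{3} \cdot 1 = 8 + \frac{1}{3} = \frac{25}{3} \approx 8.3333$)
$E x{\left(- 4 \left(\left(0 - 3\right) + 6\right) \right)} = \frac{25 \left(- 4 \left(\left(0 - 3\right) + 6\right)\right)}{3} = \frac{25 \left(- 4 \left(-3 + 6\right)\right)}{3} = \frac{25 \left(\left(-4\right) 3\right)}{3} = \frac{25}{3} \left(-12\right) = -100$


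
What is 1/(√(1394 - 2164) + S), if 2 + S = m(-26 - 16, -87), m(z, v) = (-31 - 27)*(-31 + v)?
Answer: 311/2127897 - I*√770/46813734 ≈ 0.00014615 - 5.9275e-7*I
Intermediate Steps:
m(z, v) = 1798 - 58*v (m(z, v) = -58*(-31 + v) = 1798 - 58*v)
S = 6842 (S = -2 + (1798 - 58*(-87)) = -2 + (1798 + 5046) = -2 + 6844 = 6842)
1/(√(1394 - 2164) + S) = 1/(√(1394 - 2164) + 6842) = 1/(√(-770) + 6842) = 1/(I*√770 + 6842) = 1/(6842 + I*√770)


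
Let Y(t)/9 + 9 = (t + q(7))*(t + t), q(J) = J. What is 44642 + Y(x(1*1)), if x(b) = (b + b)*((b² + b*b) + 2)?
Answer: 46721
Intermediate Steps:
x(b) = 2*b*(2 + 2*b²) (x(b) = (2*b)*((b² + b²) + 2) = (2*b)*(2*b² + 2) = (2*b)*(2 + 2*b²) = 2*b*(2 + 2*b²))
Y(t) = -81 + 18*t*(7 + t) (Y(t) = -81 + 9*((t + 7)*(t + t)) = -81 + 9*((7 + t)*(2*t)) = -81 + 9*(2*t*(7 + t)) = -81 + 18*t*(7 + t))
44642 + Y(x(1*1)) = 44642 + (-81 + 18*(4*(1*1)*(1 + (1*1)²))² + 126*(4*(1*1)*(1 + (1*1)²))) = 44642 + (-81 + 18*(4*1*(1 + 1²))² + 126*(4*1*(1 + 1²))) = 44642 + (-81 + 18*(4*1*(1 + 1))² + 126*(4*1*(1 + 1))) = 44642 + (-81 + 18*(4*1*2)² + 126*(4*1*2)) = 44642 + (-81 + 18*8² + 126*8) = 44642 + (-81 + 18*64 + 1008) = 44642 + (-81 + 1152 + 1008) = 44642 + 2079 = 46721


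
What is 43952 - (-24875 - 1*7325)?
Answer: 76152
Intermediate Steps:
43952 - (-24875 - 1*7325) = 43952 - (-24875 - 7325) = 43952 - 1*(-32200) = 43952 + 32200 = 76152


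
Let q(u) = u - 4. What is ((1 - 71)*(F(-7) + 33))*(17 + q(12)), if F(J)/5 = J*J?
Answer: -486500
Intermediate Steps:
q(u) = -4 + u
F(J) = 5*J**2 (F(J) = 5*(J*J) = 5*J**2)
((1 - 71)*(F(-7) + 33))*(17 + q(12)) = ((1 - 71)*(5*(-7)**2 + 33))*(17 + (-4 + 12)) = (-70*(5*49 + 33))*(17 + 8) = -70*(245 + 33)*25 = -70*278*25 = -19460*25 = -486500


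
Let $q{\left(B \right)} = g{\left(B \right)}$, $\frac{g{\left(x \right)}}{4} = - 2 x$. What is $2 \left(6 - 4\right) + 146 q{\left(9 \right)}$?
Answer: $-10508$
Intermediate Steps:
$g{\left(x \right)} = - 8 x$ ($g{\left(x \right)} = 4 \left(- 2 x\right) = - 8 x$)
$q{\left(B \right)} = - 8 B$
$2 \left(6 - 4\right) + 146 q{\left(9 \right)} = 2 \left(6 - 4\right) + 146 \left(\left(-8\right) 9\right) = 2 \cdot 2 + 146 \left(-72\right) = 4 - 10512 = -10508$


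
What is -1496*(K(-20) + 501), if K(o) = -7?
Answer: -739024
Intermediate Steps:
-1496*(K(-20) + 501) = -1496*(-7 + 501) = -1496*494 = -739024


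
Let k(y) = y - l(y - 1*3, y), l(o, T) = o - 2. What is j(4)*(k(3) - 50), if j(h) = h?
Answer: -180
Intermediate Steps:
l(o, T) = -2 + o
k(y) = 5 (k(y) = y - (-2 + (y - 1*3)) = y - (-2 + (y - 3)) = y - (-2 + (-3 + y)) = y - (-5 + y) = y + (5 - y) = 5)
j(4)*(k(3) - 50) = 4*(5 - 50) = 4*(-45) = -180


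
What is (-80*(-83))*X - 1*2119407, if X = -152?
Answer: -3128687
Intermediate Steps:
(-80*(-83))*X - 1*2119407 = -80*(-83)*(-152) - 1*2119407 = 6640*(-152) - 2119407 = -1009280 - 2119407 = -3128687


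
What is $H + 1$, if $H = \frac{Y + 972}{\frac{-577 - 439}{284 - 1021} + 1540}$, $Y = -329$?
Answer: $\frac{1609887}{1135996} \approx 1.4172$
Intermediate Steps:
$H = \frac{473891}{1135996}$ ($H = \frac{-329 + 972}{\frac{-577 - 439}{284 - 1021} + 1540} = \frac{643}{- \frac{1016}{-737} + 1540} = \frac{643}{\left(-1016\right) \left(- \frac{1}{737}\right) + 1540} = \frac{643}{\frac{1016}{737} + 1540} = \frac{643}{\frac{1135996}{737}} = 643 \cdot \frac{737}{1135996} = \frac{473891}{1135996} \approx 0.41716$)
$H + 1 = \frac{473891}{1135996} + 1 = \frac{1609887}{1135996}$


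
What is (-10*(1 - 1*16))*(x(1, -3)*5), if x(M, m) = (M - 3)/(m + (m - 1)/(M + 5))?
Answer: 4500/11 ≈ 409.09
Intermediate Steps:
x(M, m) = (-3 + M)/(m + (-1 + m)/(5 + M))
(-10*(1 - 1*16))*(x(1, -3)*5) = (-10*(1 - 1*16))*(((-15 + 1**2 + 2*1)/(-1 + 6*(-3) + 1*(-3)))*5) = (-10*(1 - 16))*(((-15 + 1 + 2)/(-1 - 18 - 3))*5) = (-10*(-15))*((-12/(-22))*5) = 150*(-1/22*(-12)*5) = 150*((6/11)*5) = 150*(30/11) = 4500/11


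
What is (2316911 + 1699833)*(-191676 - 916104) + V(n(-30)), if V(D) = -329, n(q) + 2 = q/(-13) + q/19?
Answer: -4449668668649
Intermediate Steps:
n(q) = -2 - 6*q/247 (n(q) = -2 + (q/(-13) + q/19) = -2 + (q*(-1/13) + q*(1/19)) = -2 + (-q/13 + q/19) = -2 - 6*q/247)
(2316911 + 1699833)*(-191676 - 916104) + V(n(-30)) = (2316911 + 1699833)*(-191676 - 916104) - 329 = 4016744*(-1107780) - 329 = -4449668668320 - 329 = -4449668668649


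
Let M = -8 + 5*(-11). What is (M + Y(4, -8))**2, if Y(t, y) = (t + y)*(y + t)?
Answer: 2209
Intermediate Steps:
Y(t, y) = (t + y)**2 (Y(t, y) = (t + y)*(t + y) = (t + y)**2)
M = -63 (M = -8 - 55 = -63)
(M + Y(4, -8))**2 = (-63 + (4 - 8)**2)**2 = (-63 + (-4)**2)**2 = (-63 + 16)**2 = (-47)**2 = 2209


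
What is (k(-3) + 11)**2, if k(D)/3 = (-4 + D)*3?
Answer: 2704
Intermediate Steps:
k(D) = -36 + 9*D (k(D) = 3*((-4 + D)*3) = 3*(-12 + 3*D) = -36 + 9*D)
(k(-3) + 11)**2 = ((-36 + 9*(-3)) + 11)**2 = ((-36 - 27) + 11)**2 = (-63 + 11)**2 = (-52)**2 = 2704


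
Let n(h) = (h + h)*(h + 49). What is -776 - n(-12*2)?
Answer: 424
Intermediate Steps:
n(h) = 2*h*(49 + h) (n(h) = (2*h)*(49 + h) = 2*h*(49 + h))
-776 - n(-12*2) = -776 - 2*(-12*2)*(49 - 12*2) = -776 - 2*(-24)*(49 - 24) = -776 - 2*(-24)*25 = -776 - 1*(-1200) = -776 + 1200 = 424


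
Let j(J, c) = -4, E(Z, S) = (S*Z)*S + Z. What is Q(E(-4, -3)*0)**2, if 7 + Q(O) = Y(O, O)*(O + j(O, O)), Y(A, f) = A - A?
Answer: 49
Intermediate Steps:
E(Z, S) = Z + Z*S**2 (E(Z, S) = Z*S**2 + Z = Z + Z*S**2)
Y(A, f) = 0
Q(O) = -7 (Q(O) = -7 + 0*(O - 4) = -7 + 0*(-4 + O) = -7 + 0 = -7)
Q(E(-4, -3)*0)**2 = (-7)**2 = 49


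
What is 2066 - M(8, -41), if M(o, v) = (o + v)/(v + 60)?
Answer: 39287/19 ≈ 2067.7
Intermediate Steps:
M(o, v) = (o + v)/(60 + v)
2066 - M(8, -41) = 2066 - (8 - 41)/(60 - 41) = 2066 - (-33)/19 = 2066 - 1*(-33/19) = 2066 + 33/19 = 39287/19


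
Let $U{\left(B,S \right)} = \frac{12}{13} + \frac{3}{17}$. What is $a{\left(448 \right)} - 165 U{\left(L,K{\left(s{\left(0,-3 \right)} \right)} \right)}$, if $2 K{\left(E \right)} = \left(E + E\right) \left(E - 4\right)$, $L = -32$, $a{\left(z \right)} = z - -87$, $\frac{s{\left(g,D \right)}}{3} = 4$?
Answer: $\frac{78140}{221} \approx 353.57$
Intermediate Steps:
$s{\left(g,D \right)} = 12$ ($s{\left(g,D \right)} = 3 \cdot 4 = 12$)
$a{\left(z \right)} = 87 + z$ ($a{\left(z \right)} = z + 87 = 87 + z$)
$K{\left(E \right)} = E \left(-4 + E\right)$ ($K{\left(E \right)} = \frac{\left(E + E\right) \left(E - 4\right)}{2} = \frac{2 E \left(-4 + E\right)}{2} = E \left(-4 + E\right)$)
$U{\left(B,S \right)} = \frac{243}{221}$ ($U{\left(B,S \right)} = 12 \cdot \frac{1}{13} + 3 \cdot \frac{1}{17} = \frac{12}{13} + \frac{3}{17} = \frac{243}{221}$)
$a{\left(448 \right)} - 165 U{\left(L,K{\left(s{\left(0,-3 \right)} \right)} \right)} = \left(87 + 448\right) - \frac{40095}{221} = 535 - \frac{40095}{221} = \frac{78140}{221}$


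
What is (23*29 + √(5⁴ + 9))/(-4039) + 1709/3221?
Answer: 4754244/13009619 - √634/4039 ≈ 0.35921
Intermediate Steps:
(23*29 + √(5⁴ + 9))/(-4039) + 1709/3221 = (667 + √(625 + 9))*(-1/4039) + 1709*(1/3221) = (667 + √634)*(-1/4039) + 1709/3221 = (-667/4039 - √634/4039) + 1709/3221 = 4754244/13009619 - √634/4039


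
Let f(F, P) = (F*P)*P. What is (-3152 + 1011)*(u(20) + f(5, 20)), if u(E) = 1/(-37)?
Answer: -158431859/37 ≈ -4.2819e+6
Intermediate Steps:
u(E) = -1/37
f(F, P) = F*P²
(-3152 + 1011)*(u(20) + f(5, 20)) = (-3152 + 1011)*(-1/37 + 5*20²) = -2141*(-1/37 + 5*400) = -2141*(-1/37 + 2000) = -2141*73999/37 = -158431859/37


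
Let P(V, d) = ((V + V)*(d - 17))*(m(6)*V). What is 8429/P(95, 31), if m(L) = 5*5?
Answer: 8429/6317500 ≈ 0.0013342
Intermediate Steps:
m(L) = 25
P(V, d) = 50*V²*(-17 + d) (P(V, d) = ((V + V)*(d - 17))*(25*V) = ((2*V)*(-17 + d))*(25*V) = (2*V*(-17 + d))*(25*V) = 50*V²*(-17 + d))
8429/P(95, 31) = 8429/((50*95²*(-17 + 31))) = 8429/((50*9025*14)) = 8429/6317500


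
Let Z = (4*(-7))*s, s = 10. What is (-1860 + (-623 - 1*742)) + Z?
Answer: -3505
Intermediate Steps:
Z = -280 (Z = (4*(-7))*10 = -28*10 = -280)
(-1860 + (-623 - 1*742)) + Z = (-1860 + (-623 - 1*742)) - 280 = (-1860 + (-623 - 742)) - 280 = (-1860 - 1365) - 280 = -3225 - 280 = -3505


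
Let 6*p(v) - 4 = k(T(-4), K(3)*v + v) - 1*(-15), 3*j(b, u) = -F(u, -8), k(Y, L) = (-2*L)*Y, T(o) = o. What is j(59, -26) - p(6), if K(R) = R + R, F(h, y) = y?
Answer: -113/2 ≈ -56.500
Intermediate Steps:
K(R) = 2*R
k(Y, L) = -2*L*Y
j(b, u) = 8/3 (j(b, u) = (-1*(-8))/3 = (⅓)*8 = 8/3)
p(v) = 19/6 + 28*v/3 (p(v) = ⅔ + (-2*((2*3)*v + v)*(-4) - 1*(-15))/6 = ⅔ + (-2*(6*v + v)*(-4) + 15)/6 = ⅔ + (-2*7*v*(-4) + 15)/6 = ⅔ + (56*v + 15)/6 = ⅔ + (15 + 56*v)/6 = ⅔ + (5/2 + 28*v/3) = 19/6 + 28*v/3)
j(59, -26) - p(6) = 8/3 - (19/6 + (28/3)*6) = 8/3 - (19/6 + 56) = 8/3 - 1*355/6 = 8/3 - 355/6 = -113/2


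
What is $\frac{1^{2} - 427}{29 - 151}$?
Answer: $\frac{213}{61} \approx 3.4918$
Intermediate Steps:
$\frac{1^{2} - 427}{29 - 151} = \frac{1 - 427}{-122} = \left(-426\right) \left(- \frac{1}{122}\right) = \frac{213}{61}$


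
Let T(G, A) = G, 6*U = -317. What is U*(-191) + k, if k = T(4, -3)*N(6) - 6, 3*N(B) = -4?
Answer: 60479/6 ≈ 10080.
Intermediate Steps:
U = -317/6 (U = (⅙)*(-317) = -317/6 ≈ -52.833)
N(B) = -4/3 (N(B) = (⅓)*(-4) = -4/3)
k = -34/3 (k = 4*(-4/3) - 6 = -16/3 - 6 = -34/3 ≈ -11.333)
U*(-191) + k = -317/6*(-191) - 34/3 = 60547/6 - 34/3 = 60479/6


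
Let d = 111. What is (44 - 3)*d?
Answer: 4551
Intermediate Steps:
(44 - 3)*d = (44 - 3)*111 = 41*111 = 4551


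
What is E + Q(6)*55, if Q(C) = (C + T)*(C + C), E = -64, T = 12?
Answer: 11816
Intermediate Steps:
Q(C) = 2*C*(12 + C) (Q(C) = (C + 12)*(C + C) = (12 + C)*(2*C) = 2*C*(12 + C))
E + Q(6)*55 = -64 + (2*6*(12 + 6))*55 = -64 + (2*6*18)*55 = -64 + 216*55 = -64 + 11880 = 11816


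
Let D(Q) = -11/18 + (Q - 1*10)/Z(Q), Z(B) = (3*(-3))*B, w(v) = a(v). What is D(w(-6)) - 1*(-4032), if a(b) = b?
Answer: 217679/54 ≈ 4031.1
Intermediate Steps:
w(v) = v
Z(B) = -9*B
D(Q) = -11/18 - (-10 + Q)/(9*Q) (D(Q) = -11/18 + (Q - 1*10)/((-9*Q)) = -11*1/18 + (Q - 10)*(-1/(9*Q)) = -11/18 + (-10 + Q)*(-1/(9*Q)) = -11/18 - (-10 + Q)/(9*Q))
D(w(-6)) - 1*(-4032) = (1/18)*(20 - 13*(-6))/(-6) - 1*(-4032) = (1/18)*(-⅙)*(20 + 78) + 4032 = (1/18)*(-⅙)*98 + 4032 = -49/54 + 4032 = 217679/54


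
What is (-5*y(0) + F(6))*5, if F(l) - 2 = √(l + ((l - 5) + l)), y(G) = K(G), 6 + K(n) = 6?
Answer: 10 + 5*√13 ≈ 28.028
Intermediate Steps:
K(n) = 0 (K(n) = -6 + 6 = 0)
y(G) = 0
F(l) = 2 + √(-5 + 3*l) (F(l) = 2 + √(l + ((l - 5) + l)) = 2 + √(l + ((-5 + l) + l)) = 2 + √(l + (-5 + 2*l)) = 2 + √(-5 + 3*l))
(-5*y(0) + F(6))*5 = (-5*0 + (2 + √(-5 + 3*6)))*5 = (0 + (2 + √(-5 + 18)))*5 = (0 + (2 + √13))*5 = (2 + √13)*5 = 10 + 5*√13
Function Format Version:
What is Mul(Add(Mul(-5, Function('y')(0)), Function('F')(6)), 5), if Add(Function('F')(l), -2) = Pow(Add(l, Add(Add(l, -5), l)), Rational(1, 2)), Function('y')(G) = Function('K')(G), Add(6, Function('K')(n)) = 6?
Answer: Add(10, Mul(5, Pow(13, Rational(1, 2)))) ≈ 28.028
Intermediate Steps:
Function('K')(n) = 0 (Function('K')(n) = Add(-6, 6) = 0)
Function('y')(G) = 0
Function('F')(l) = Add(2, Pow(Add(-5, Mul(3, l)), Rational(1, 2))) (Function('F')(l) = Add(2, Pow(Add(l, Add(Add(l, -5), l)), Rational(1, 2))) = Add(2, Pow(Add(l, Add(Add(-5, l), l)), Rational(1, 2))) = Add(2, Pow(Add(l, Add(-5, Mul(2, l))), Rational(1, 2))) = Add(2, Pow(Add(-5, Mul(3, l)), Rational(1, 2))))
Mul(Add(Mul(-5, Function('y')(0)), Function('F')(6)), 5) = Mul(Add(Mul(-5, 0), Add(2, Pow(Add(-5, Mul(3, 6)), Rational(1, 2)))), 5) = Mul(Add(0, Add(2, Pow(Add(-5, 18), Rational(1, 2)))), 5) = Mul(Add(0, Add(2, Pow(13, Rational(1, 2)))), 5) = Mul(Add(2, Pow(13, Rational(1, 2))), 5) = Add(10, Mul(5, Pow(13, Rational(1, 2))))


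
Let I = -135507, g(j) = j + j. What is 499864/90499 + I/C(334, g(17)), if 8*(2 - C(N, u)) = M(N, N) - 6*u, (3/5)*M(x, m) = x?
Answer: 147411407236/45701995 ≈ 3225.5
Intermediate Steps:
M(x, m) = 5*x/3
g(j) = 2*j
C(N, u) = 2 - 5*N/24 + 3*u/4 (C(N, u) = 2 - (5*N/3 - 6*u)/8 = 2 - (-6*u + 5*N/3)/8 = 2 + (-5*N/24 + 3*u/4) = 2 - 5*N/24 + 3*u/4)
499864/90499 + I/C(334, g(17)) = 499864/90499 - 135507/(2 - 5/24*334 + 3*(2*17)/4) = 499864*(1/90499) - 135507/(2 - 835/12 + (3/4)*34) = 499864/90499 - 135507/(2 - 835/12 + 51/2) = 499864/90499 - 135507/(-505/12) = 499864/90499 - 135507*(-12/505) = 499864/90499 + 1626084/505 = 147411407236/45701995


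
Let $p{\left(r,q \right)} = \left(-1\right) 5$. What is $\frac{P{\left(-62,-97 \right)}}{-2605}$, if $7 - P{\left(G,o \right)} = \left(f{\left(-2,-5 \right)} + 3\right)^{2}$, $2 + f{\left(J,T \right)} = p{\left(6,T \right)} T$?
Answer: $\frac{669}{2605} \approx 0.25681$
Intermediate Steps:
$p{\left(r,q \right)} = -5$
$f{\left(J,T \right)} = -2 - 5 T$
$P{\left(G,o \right)} = -669$ ($P{\left(G,o \right)} = 7 - \left(\left(-2 - -25\right) + 3\right)^{2} = 7 - \left(\left(-2 + 25\right) + 3\right)^{2} = 7 - \left(23 + 3\right)^{2} = 7 - 26^{2} = 7 - 676 = -669$)
$\frac{P{\left(-62,-97 \right)}}{-2605} = - \frac{669}{-2605} = \left(-669\right) \left(- \frac{1}{2605}\right) = \frac{669}{2605}$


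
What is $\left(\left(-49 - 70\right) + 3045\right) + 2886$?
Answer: $5812$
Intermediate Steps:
$\left(\left(-49 - 70\right) + 3045\right) + 2886 = \left(-119 + 3045\right) + 2886 = 2926 + 2886 = 5812$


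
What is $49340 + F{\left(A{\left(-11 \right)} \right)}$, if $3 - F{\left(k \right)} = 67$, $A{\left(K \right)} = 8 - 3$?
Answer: $49276$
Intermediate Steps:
$A{\left(K \right)} = 5$
$F{\left(k \right)} = -64$ ($F{\left(k \right)} = 3 - 67 = -64$)
$49340 + F{\left(A{\left(-11 \right)} \right)} = 49340 - 64 = 49276$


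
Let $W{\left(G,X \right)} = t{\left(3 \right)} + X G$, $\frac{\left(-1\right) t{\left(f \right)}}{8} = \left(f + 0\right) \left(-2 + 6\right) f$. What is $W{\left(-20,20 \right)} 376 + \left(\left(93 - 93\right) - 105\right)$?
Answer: $-258793$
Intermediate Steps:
$t{\left(f \right)} = - 32 f^{2}$ ($t{\left(f \right)} = - 8 \left(f + 0\right) \left(-2 + 6\right) f = - 8 f 4 f = - 8 \cdot 4 f f = - 8 \cdot 4 f^{2} = - 32 f^{2}$)
$W{\left(G,X \right)} = -288 + G X$ ($W{\left(G,X \right)} = - 32 \cdot 3^{2} + X G = \left(-32\right) 9 + G X = -288 + G X$)
$W{\left(-20,20 \right)} 376 + \left(\left(93 - 93\right) - 105\right) = \left(-288 - 400\right) 376 + \left(\left(93 - 93\right) - 105\right) = \left(-288 - 400\right) 376 + \left(0 - 105\right) = \left(-688\right) 376 - 105 = -258688 - 105 = -258793$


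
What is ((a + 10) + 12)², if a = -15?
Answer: 49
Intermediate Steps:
((a + 10) + 12)² = ((-15 + 10) + 12)² = (-5 + 12)² = 7² = 49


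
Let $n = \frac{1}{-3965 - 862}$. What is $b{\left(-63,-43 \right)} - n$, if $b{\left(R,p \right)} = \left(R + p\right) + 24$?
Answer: $- \frac{395813}{4827} \approx -82.0$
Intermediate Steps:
$b{\left(R,p \right)} = 24 + R + p$
$n = - \frac{1}{4827}$ ($n = \frac{1}{-4827} = - \frac{1}{4827} \approx -0.00020717$)
$b{\left(-63,-43 \right)} - n = \left(24 - 63 - 43\right) - - \frac{1}{4827} = -82 + \frac{1}{4827} = - \frac{395813}{4827}$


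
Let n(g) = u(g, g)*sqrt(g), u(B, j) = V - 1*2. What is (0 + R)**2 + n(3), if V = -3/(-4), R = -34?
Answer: 1156 - 5*sqrt(3)/4 ≈ 1153.8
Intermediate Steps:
V = 3/4 (V = -3*(-1/4) = 3/4 ≈ 0.75000)
u(B, j) = -5/4 (u(B, j) = 3/4 - 1*2 = 3/4 - 2 = -5/4)
n(g) = -5*sqrt(g)/4
(0 + R)**2 + n(3) = (0 - 34)**2 - 5*sqrt(3)/4 = (-34)**2 - 5*sqrt(3)/4 = 1156 - 5*sqrt(3)/4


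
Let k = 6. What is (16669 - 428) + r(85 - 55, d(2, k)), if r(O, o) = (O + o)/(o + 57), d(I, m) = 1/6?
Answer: 5570844/343 ≈ 16242.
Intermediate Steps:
d(I, m) = ⅙ (d(I, m) = 1*(⅙) = ⅙)
r(O, o) = (O + o)/(57 + o)
(16669 - 428) + r(85 - 55, d(2, k)) = (16669 - 428) + ((85 - 55) + ⅙)/(57 + ⅙) = 16241 + (30 + ⅙)/(343/6) = 16241 + (6/343)*(181/6) = 16241 + 181/343 = 5570844/343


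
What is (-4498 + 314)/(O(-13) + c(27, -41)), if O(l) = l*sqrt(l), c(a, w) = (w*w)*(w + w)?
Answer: 576730928/19000419161 - 54392*I*sqrt(13)/19000419161 ≈ 0.030354 - 1.0322e-5*I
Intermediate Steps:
c(a, w) = 2*w**3 (c(a, w) = w**2*(2*w) = 2*w**3)
O(l) = l**(3/2)
(-4498 + 314)/(O(-13) + c(27, -41)) = (-4498 + 314)/((-13)**(3/2) + 2*(-41)**3) = -4184/(-13*I*sqrt(13) + 2*(-68921)) = -4184/(-13*I*sqrt(13) - 137842) = -4184/(-137842 - 13*I*sqrt(13))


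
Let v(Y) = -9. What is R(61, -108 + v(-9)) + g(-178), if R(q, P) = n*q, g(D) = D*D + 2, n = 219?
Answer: 45045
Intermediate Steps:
g(D) = 2 + D² (g(D) = D² + 2 = 2 + D²)
R(q, P) = 219*q
R(61, -108 + v(-9)) + g(-178) = 219*61 + (2 + (-178)²) = 13359 + (2 + 31684) = 13359 + 31686 = 45045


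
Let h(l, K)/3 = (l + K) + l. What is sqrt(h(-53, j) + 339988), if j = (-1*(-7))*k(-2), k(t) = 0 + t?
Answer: 2*sqrt(84907) ≈ 582.78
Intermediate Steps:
k(t) = t
j = -14 (j = -1*(-7)*(-2) = 7*(-2) = -14)
h(l, K) = 3*K + 6*l (h(l, K) = 3*((l + K) + l) = 3*((K + l) + l) = 3*(K + 2*l) = 3*K + 6*l)
sqrt(h(-53, j) + 339988) = sqrt((3*(-14) + 6*(-53)) + 339988) = sqrt((-42 - 318) + 339988) = sqrt(-360 + 339988) = sqrt(339628) = 2*sqrt(84907)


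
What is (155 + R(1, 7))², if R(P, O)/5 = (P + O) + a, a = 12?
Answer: 65025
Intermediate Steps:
R(P, O) = 60 + 5*O + 5*P (R(P, O) = 5*((P + O) + 12) = 5*((O + P) + 12) = 5*(12 + O + P) = 60 + 5*O + 5*P)
(155 + R(1, 7))² = (155 + (60 + 5*7 + 5*1))² = (155 + (60 + 35 + 5))² = (155 + 100)² = 255² = 65025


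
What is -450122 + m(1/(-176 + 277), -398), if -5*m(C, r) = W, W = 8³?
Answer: -2251122/5 ≈ -4.5022e+5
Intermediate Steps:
W = 512
m(C, r) = -512/5 (m(C, r) = -⅕*512 = -512/5)
-450122 + m(1/(-176 + 277), -398) = -450122 - 512/5 = -2251122/5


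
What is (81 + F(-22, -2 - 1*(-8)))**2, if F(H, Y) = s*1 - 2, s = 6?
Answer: 7225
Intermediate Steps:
F(H, Y) = 4 (F(H, Y) = 6*1 - 2 = 6 - 2 = 4)
(81 + F(-22, -2 - 1*(-8)))**2 = (81 + 4)**2 = 85**2 = 7225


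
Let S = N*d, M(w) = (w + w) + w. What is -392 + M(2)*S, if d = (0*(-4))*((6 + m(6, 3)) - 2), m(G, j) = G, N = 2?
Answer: -392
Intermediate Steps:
d = 0 (d = (0*(-4))*((6 + 6) - 2) = 0*(12 - 2) = 0*10 = 0)
M(w) = 3*w (M(w) = 2*w + w = 3*w)
S = 0 (S = 2*0 = 0)
-392 + M(2)*S = -392 + (3*2)*0 = -392 + 6*0 = -392 + 0 = -392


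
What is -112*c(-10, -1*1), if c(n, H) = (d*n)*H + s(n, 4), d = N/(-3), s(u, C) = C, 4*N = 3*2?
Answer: 112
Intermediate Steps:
N = 3/2 (N = (3*2)/4 = (¼)*6 = 3/2 ≈ 1.5000)
d = -½ (d = (3/2)/(-3) = (3/2)*(-⅓) = -½ ≈ -0.50000)
c(n, H) = 4 - H*n/2 (c(n, H) = (-n/2)*H + 4 = -H*n/2 + 4 = 4 - H*n/2)
-112*c(-10, -1*1) = -112*(4 - ½*(-1*1)*(-10)) = -112*(4 - ½*(-1)*(-10)) = -112*(4 - 5) = -112*(-1) = 112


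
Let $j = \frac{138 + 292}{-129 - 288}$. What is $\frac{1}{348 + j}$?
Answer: $\frac{417}{144686} \approx 0.0028821$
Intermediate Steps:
$j = - \frac{430}{417}$ ($j = \frac{430}{-417} = 430 \left(- \frac{1}{417}\right) = - \frac{430}{417} \approx -1.0312$)
$\frac{1}{348 + j} = \frac{1}{348 - \frac{430}{417}} = \frac{1}{\frac{144686}{417}} = \frac{417}{144686}$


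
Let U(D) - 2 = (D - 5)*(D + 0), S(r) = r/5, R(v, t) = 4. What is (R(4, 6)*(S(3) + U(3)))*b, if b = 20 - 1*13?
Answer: -476/5 ≈ -95.200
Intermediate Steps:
S(r) = r/5 (S(r) = r*(⅕) = r/5)
U(D) = 2 + D*(-5 + D) (U(D) = 2 + (D - 5)*(D + 0) = 2 + (-5 + D)*D = 2 + D*(-5 + D))
b = 7 (b = 20 - 13 = 7)
(R(4, 6)*(S(3) + U(3)))*b = (4*((⅕)*3 + (2 + 3² - 5*3)))*7 = (4*(⅗ + (2 + 9 - 15)))*7 = (4*(⅗ - 4))*7 = (4*(-17/5))*7 = -68/5*7 = -476/5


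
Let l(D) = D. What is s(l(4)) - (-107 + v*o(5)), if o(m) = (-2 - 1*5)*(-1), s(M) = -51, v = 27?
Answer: -133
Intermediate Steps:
o(m) = 7 (o(m) = (-2 - 5)*(-1) = -7*(-1) = 7)
s(l(4)) - (-107 + v*o(5)) = -51 - (-107 + 27*7) = -51 - (-107 + 189) = -51 - 1*82 = -51 - 82 = -133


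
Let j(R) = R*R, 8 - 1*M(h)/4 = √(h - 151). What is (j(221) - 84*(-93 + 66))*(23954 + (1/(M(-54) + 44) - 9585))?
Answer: 1662649111415/2264 + 51109*I*√205/2264 ≈ 7.3439e+8 + 323.22*I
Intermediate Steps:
M(h) = 32 - 4*√(-151 + h) (M(h) = 32 - 4*√(h - 151) = 32 - 4*√(-151 + h))
j(R) = R²
(j(221) - 84*(-93 + 66))*(23954 + (1/(M(-54) + 44) - 9585)) = (221² - 84*(-93 + 66))*(23954 + (1/((32 - 4*√(-151 - 54)) + 44) - 9585)) = (48841 - 84*(-27))*(23954 + (1/((32 - 4*I*√205) + 44) - 9585)) = (48841 + 2268)*(23954 + (1/((32 - 4*I*√205) + 44) - 9585)) = 51109*(23954 + (1/((32 - 4*I*√205) + 44) - 9585)) = 51109*(23954 + (1/(76 - 4*I*√205) - 9585)) = 51109*(23954 + (-9585 + 1/(76 - 4*I*√205))) = 51109*(14369 + 1/(76 - 4*I*√205)) = 734385221 + 51109/(76 - 4*I*√205)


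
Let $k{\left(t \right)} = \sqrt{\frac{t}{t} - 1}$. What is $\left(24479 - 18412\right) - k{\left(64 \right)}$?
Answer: $6067$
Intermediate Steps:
$k{\left(t \right)} = 0$ ($k{\left(t \right)} = \sqrt{1 - 1} = \sqrt{0} = 0$)
$\left(24479 - 18412\right) - k{\left(64 \right)} = \left(24479 - 18412\right) - 0 = \left(24479 - 18412\right) + 0 = 6067 + 0 = 6067$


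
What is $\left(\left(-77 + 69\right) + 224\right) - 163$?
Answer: $53$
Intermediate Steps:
$\left(\left(-77 + 69\right) + 224\right) - 163 = \left(-8 + 224\right) - 163 = 216 - 163 = 53$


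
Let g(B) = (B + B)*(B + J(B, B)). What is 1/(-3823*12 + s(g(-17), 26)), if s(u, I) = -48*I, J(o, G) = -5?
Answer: -1/47124 ≈ -2.1221e-5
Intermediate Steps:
g(B) = 2*B*(-5 + B) (g(B) = (B + B)*(B - 5) = (2*B)*(-5 + B) = 2*B*(-5 + B))
1/(-3823*12 + s(g(-17), 26)) = 1/(-3823*12 - 48*26) = 1/(-45876 - 1248) = 1/(-47124) = -1/47124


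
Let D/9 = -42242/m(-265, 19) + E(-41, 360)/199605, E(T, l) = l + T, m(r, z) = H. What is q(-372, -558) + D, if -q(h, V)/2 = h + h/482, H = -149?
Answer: 7877420539683/2389205315 ≈ 3297.1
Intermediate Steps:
m(r, z) = -149
E(T, l) = T + l
q(h, V) = -483*h/241 (q(h, V) = -2*(h + h/482) = -483*h/241)
D = 25295285823/9913715 (D = 9*(-42242/(-149) + (-41 + 360)/199605) = 9*(-42242*(-1/149) + 319*(1/199605)) = 9*(42242/149 + 319/199605) = 9*(8431761941/29741145) = 25295285823/9913715 ≈ 2551.5)
q(-372, -558) + D = -483/241*(-372) + 25295285823/9913715 = 179676/241 + 25295285823/9913715 = 7877420539683/2389205315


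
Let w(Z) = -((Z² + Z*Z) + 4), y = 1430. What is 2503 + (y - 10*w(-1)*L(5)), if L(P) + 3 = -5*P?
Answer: 2253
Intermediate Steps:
L(P) = -3 - 5*P
w(Z) = -4 - 2*Z² (w(Z) = -((Z² + Z²) + 4) = -(2*Z² + 4) = -(4 + 2*Z²) = -4 - 2*Z²)
2503 + (y - 10*w(-1)*L(5)) = 2503 + (1430 - 10*(-4 - 2*(-1)²)*(-3 - 5*5)) = 2503 + (1430 - 10*(-4 - 2*1)*(-3 - 25)) = 2503 + (1430 - 10*(-4 - 2)*(-28)) = 2503 + (1430 - 10*(-6)*(-28)) = 2503 + (1430 - (-60)*(-28)) = 2503 + (1430 - 1*1680) = 2503 + (1430 - 1680) = 2503 - 250 = 2253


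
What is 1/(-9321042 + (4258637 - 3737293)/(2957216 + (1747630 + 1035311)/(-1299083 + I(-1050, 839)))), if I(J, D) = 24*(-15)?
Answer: -3842730847747/35818254949088580982 ≈ -1.0728e-7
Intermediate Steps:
I(J, D) = -360
1/(-9321042 + (4258637 - 3737293)/(2957216 + (1747630 + 1035311)/(-1299083 + I(-1050, 839)))) = 1/(-9321042 + (4258637 - 3737293)/(2957216 + (1747630 + 1035311)/(-1299083 - 360))) = 1/(-9321042 + 521344/(2957216 + 2782941/(-1299443))) = 1/(-9321042 + 521344/(2957216 + 2782941*(-1/1299443))) = 1/(-9321042 + 521344/(2957216 - 2782941/1299443)) = 1/(-9321042 + 521344/(3842730847747/1299443)) = 1/(-9321042 + 521344*(1299443/3842730847747)) = 1/(-9321042 + 677456811392/3842730847747) = 1/(-35818254949088580982/3842730847747) = -3842730847747/35818254949088580982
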